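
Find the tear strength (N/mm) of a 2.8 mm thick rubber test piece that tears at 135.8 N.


Tear strength = force / thickness
= 135.8 / 2.8
= 48.5 N/mm

48.5 N/mm


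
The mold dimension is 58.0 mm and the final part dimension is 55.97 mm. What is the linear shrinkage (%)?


Shrinkage = (mold - part) / mold * 100
= (58.0 - 55.97) / 58.0 * 100
= 2.03 / 58.0 * 100
= 3.5%

3.5%


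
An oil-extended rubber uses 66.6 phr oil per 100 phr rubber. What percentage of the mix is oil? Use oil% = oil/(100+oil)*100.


Oil % = oil / (100 + oil) * 100
= 66.6 / (100 + 66.6) * 100
= 66.6 / 166.6 * 100
= 39.98%

39.98%


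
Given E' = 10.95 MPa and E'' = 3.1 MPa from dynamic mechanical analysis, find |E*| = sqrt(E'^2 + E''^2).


|E*| = sqrt(E'^2 + E''^2)
= sqrt(10.95^2 + 3.1^2)
= sqrt(119.9025 + 9.6100)
= 11.38 MPa

11.38 MPa


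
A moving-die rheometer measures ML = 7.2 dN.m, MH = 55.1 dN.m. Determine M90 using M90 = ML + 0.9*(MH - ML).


M90 = ML + 0.9 * (MH - ML)
M90 = 7.2 + 0.9 * (55.1 - 7.2)
M90 = 7.2 + 0.9 * 47.9
M90 = 50.31 dN.m

50.31 dN.m


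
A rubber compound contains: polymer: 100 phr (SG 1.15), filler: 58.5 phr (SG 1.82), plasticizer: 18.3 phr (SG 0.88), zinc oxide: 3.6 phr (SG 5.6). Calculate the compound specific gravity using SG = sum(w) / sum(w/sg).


Sum of weights = 180.4
Volume contributions:
  polymer: 100/1.15 = 86.9565
  filler: 58.5/1.82 = 32.1429
  plasticizer: 18.3/0.88 = 20.7955
  zinc oxide: 3.6/5.6 = 0.6429
Sum of volumes = 140.5377
SG = 180.4 / 140.5377 = 1.284

SG = 1.284


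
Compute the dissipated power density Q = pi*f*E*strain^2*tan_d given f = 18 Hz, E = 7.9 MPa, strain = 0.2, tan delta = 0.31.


Q = pi * f * E * strain^2 * tan_d
= pi * 18 * 7.9 * 0.2^2 * 0.31
= pi * 18 * 7.9 * 0.0400 * 0.31
= 5.5395

Q = 5.5395


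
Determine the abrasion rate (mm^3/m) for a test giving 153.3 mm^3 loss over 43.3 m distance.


Rate = volume_loss / distance
= 153.3 / 43.3
= 3.54 mm^3/m

3.54 mm^3/m


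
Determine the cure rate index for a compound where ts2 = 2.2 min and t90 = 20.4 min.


CRI = 100 / (t90 - ts2)
= 100 / (20.4 - 2.2)
= 100 / 18.2
= 5.49 min^-1

5.49 min^-1


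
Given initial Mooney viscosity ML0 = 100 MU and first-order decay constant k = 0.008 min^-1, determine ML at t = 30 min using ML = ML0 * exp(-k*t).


ML = ML0 * exp(-k * t)
ML = 100 * exp(-0.008 * 30)
ML = 100 * 0.7866
ML = 78.66 MU

78.66 MU


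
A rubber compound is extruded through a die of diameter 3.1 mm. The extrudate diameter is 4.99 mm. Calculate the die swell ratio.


Die swell ratio = D_extrudate / D_die
= 4.99 / 3.1
= 1.61

Die swell = 1.61


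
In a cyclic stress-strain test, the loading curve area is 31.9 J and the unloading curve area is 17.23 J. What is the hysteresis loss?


Hysteresis loss = loading - unloading
= 31.9 - 17.23
= 14.67 J

14.67 J


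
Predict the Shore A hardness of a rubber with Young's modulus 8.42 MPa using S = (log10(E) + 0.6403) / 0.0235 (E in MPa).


log10(E) = 0.0235*S - 0.6403  =>  S = (log10(E) + 0.6403) / 0.0235
log10(8.42) = 0.925312
S = (0.925312 + 0.6403) / 0.0235 = 1.565612 / 0.0235
S = 66.6

Shore A = 66.6


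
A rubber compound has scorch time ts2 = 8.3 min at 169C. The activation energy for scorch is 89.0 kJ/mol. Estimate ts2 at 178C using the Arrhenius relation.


Convert temperatures: T1 = 169 + 273.15 = 442.15 K, T2 = 178 + 273.15 = 451.15 K
ts2_new = 8.3 * exp(89000 / 8.314 * (1/451.15 - 1/442.15))
1/T2 - 1/T1 = -4.5118e-05
ts2_new = 5.12 min

5.12 min


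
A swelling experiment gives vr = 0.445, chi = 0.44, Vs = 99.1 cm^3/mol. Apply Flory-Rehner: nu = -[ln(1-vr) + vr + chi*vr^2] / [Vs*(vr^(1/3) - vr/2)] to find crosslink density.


ln(1 - vr) = ln(1 - 0.445) = -0.5888
Numerator = -((-0.5888) + 0.445 + 0.44 * 0.445^2) = 0.0567
Denominator = 99.1 * (0.445^(1/3) - 0.445/2) = 53.6092
nu = 0.0567 / 53.6092 = 0.0011 mol/cm^3

0.0011 mol/cm^3


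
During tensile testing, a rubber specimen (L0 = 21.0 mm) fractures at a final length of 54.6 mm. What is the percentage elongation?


Elongation = (Lf - L0) / L0 * 100
= (54.6 - 21.0) / 21.0 * 100
= 33.6 / 21.0 * 100
= 160.0%

160.0%


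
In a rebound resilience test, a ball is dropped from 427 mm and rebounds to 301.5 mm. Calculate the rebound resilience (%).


Resilience = h_rebound / h_drop * 100
= 301.5 / 427 * 100
= 70.6%

70.6%


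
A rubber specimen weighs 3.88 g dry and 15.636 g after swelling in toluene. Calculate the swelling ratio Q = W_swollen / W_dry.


Q = W_swollen / W_dry
Q = 15.636 / 3.88
Q = 4.03

Q = 4.03


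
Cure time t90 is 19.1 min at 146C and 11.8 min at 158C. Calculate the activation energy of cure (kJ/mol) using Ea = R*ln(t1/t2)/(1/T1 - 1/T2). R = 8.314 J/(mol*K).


T1 = 419.15 K, T2 = 431.15 K
1/T1 - 1/T2 = 6.6402e-05
ln(t1/t2) = ln(19.1/11.8) = 0.4816
Ea = 8.314 * 0.4816 / 6.6402e-05 = 60298.0151 J/mol
Ea = 60.3 kJ/mol

60.3 kJ/mol


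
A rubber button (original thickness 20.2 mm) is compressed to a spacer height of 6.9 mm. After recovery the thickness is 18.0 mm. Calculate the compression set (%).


CS = (t0 - recovered) / (t0 - ts) * 100
= (20.2 - 18.0) / (20.2 - 6.9) * 100
= 2.2 / 13.3 * 100
= 16.5%

16.5%


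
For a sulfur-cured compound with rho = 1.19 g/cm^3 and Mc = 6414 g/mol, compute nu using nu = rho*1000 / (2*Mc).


nu = rho * 1000 / (2 * Mc)
nu = 1.19 * 1000 / (2 * 6414)
nu = 1190.0 / 12828
nu = 0.0928 mol/L

0.0928 mol/L


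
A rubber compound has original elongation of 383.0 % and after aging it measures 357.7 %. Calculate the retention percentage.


Retention = aged / original * 100
= 357.7 / 383.0 * 100
= 93.4%

93.4%


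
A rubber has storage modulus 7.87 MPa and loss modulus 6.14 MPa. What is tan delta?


tan delta = E'' / E'
= 6.14 / 7.87
= 0.7802

tan delta = 0.7802


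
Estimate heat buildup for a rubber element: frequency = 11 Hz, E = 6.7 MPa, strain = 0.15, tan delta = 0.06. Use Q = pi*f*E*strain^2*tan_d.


Q = pi * f * E * strain^2 * tan_d
= pi * 11 * 6.7 * 0.15^2 * 0.06
= pi * 11 * 6.7 * 0.0225 * 0.06
= 0.3126

Q = 0.3126


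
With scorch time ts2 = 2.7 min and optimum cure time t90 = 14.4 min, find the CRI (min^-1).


CRI = 100 / (t90 - ts2)
= 100 / (14.4 - 2.7)
= 100 / 11.7
= 8.55 min^-1

8.55 min^-1


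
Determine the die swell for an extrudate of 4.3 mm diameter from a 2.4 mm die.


Die swell ratio = D_extrudate / D_die
= 4.3 / 2.4
= 1.792

Die swell = 1.792


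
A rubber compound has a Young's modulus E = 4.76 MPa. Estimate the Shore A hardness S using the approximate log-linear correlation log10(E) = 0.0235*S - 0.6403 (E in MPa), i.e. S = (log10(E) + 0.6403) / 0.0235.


log10(E) = 0.0235*S - 0.6403  =>  S = (log10(E) + 0.6403) / 0.0235
log10(4.76) = 0.677607
S = (0.677607 + 0.6403) / 0.0235 = 1.317907 / 0.0235
S = 56.1

Shore A = 56.1


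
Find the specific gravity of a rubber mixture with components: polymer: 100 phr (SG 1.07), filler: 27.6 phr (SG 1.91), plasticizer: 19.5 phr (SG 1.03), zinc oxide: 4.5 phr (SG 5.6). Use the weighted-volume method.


Sum of weights = 151.6
Volume contributions:
  polymer: 100/1.07 = 93.4579
  filler: 27.6/1.91 = 14.4503
  plasticizer: 19.5/1.03 = 18.9320
  zinc oxide: 4.5/5.6 = 0.8036
Sum of volumes = 127.6438
SG = 151.6 / 127.6438 = 1.188

SG = 1.188


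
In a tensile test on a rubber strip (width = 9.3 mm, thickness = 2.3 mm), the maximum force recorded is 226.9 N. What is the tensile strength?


Area = width * thickness = 9.3 * 2.3 = 21.39 mm^2
TS = force / area = 226.9 / 21.39 = 10.61 MPa

10.61 MPa


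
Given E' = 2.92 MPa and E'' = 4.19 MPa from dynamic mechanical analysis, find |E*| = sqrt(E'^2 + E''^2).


|E*| = sqrt(E'^2 + E''^2)
= sqrt(2.92^2 + 4.19^2)
= sqrt(8.5264 + 17.5561)
= 5.107 MPa

5.107 MPa


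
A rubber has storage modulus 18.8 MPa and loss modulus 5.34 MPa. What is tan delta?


tan delta = E'' / E'
= 5.34 / 18.8
= 0.284

tan delta = 0.284


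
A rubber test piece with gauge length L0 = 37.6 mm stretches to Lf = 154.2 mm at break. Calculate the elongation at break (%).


Elongation = (Lf - L0) / L0 * 100
= (154.2 - 37.6) / 37.6 * 100
= 116.6 / 37.6 * 100
= 310.1%

310.1%


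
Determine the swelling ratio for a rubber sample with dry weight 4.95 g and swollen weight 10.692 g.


Q = W_swollen / W_dry
Q = 10.692 / 4.95
Q = 2.16

Q = 2.16


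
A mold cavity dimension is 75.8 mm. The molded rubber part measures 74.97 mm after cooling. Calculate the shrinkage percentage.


Shrinkage = (mold - part) / mold * 100
= (75.8 - 74.97) / 75.8 * 100
= 0.83 / 75.8 * 100
= 1.09%

1.09%


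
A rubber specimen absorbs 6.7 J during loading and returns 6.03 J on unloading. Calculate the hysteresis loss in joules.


Hysteresis loss = loading - unloading
= 6.7 - 6.03
= 0.67 J

0.67 J


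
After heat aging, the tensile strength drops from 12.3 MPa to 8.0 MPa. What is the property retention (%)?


Retention = aged / original * 100
= 8.0 / 12.3 * 100
= 65.0%

65.0%


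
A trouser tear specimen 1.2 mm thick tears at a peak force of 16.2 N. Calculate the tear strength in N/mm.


Tear strength = force / thickness
= 16.2 / 1.2
= 13.5 N/mm

13.5 N/mm


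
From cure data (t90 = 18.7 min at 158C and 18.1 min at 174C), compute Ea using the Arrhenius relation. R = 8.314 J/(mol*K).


T1 = 431.15 K, T2 = 447.15 K
1/T1 - 1/T2 = 8.2992e-05
ln(t1/t2) = ln(18.7/18.1) = 0.0326
Ea = 8.314 * 0.0326 / 8.2992e-05 = 3266.9582 J/mol
Ea = 3.27 kJ/mol

3.27 kJ/mol


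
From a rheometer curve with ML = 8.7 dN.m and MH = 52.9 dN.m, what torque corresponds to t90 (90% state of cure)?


M90 = ML + 0.9 * (MH - ML)
M90 = 8.7 + 0.9 * (52.9 - 8.7)
M90 = 8.7 + 0.9 * 44.2
M90 = 48.48 dN.m

48.48 dN.m


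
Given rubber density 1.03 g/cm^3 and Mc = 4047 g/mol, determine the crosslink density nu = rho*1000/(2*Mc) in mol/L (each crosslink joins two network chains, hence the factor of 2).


nu = rho * 1000 / (2 * Mc)
nu = 1.03 * 1000 / (2 * 4047)
nu = 1030.0 / 8094
nu = 0.1273 mol/L

0.1273 mol/L


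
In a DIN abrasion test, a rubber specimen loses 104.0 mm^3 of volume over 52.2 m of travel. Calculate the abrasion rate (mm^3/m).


Rate = volume_loss / distance
= 104.0 / 52.2
= 1.992 mm^3/m

1.992 mm^3/m


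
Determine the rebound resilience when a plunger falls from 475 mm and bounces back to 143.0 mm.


Resilience = h_rebound / h_drop * 100
= 143.0 / 475 * 100
= 30.1%

30.1%


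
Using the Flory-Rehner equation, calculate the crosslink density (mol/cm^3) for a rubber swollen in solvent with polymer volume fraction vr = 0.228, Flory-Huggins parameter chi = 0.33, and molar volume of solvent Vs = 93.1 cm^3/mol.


ln(1 - vr) = ln(1 - 0.228) = -0.2588
Numerator = -((-0.2588) + 0.228 + 0.33 * 0.228^2) = 0.0136
Denominator = 93.1 * (0.228^(1/3) - 0.228/2) = 46.2625
nu = 0.0136 / 46.2625 = 2.9432e-04 mol/cm^3

2.9432e-04 mol/cm^3


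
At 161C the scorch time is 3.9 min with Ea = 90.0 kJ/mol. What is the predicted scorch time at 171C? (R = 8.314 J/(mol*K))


Convert temperatures: T1 = 161 + 273.15 = 434.15 K, T2 = 171 + 273.15 = 444.15 K
ts2_new = 3.9 * exp(90000 / 8.314 * (1/444.15 - 1/434.15))
1/T2 - 1/T1 = -5.1860e-05
ts2_new = 2.22 min

2.22 min


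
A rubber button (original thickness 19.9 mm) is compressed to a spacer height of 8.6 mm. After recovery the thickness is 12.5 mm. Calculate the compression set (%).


CS = (t0 - recovered) / (t0 - ts) * 100
= (19.9 - 12.5) / (19.9 - 8.6) * 100
= 7.4 / 11.3 * 100
= 65.5%

65.5%


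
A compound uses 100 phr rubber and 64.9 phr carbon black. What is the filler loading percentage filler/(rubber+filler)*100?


Filler % = filler / (rubber + filler) * 100
= 64.9 / (100 + 64.9) * 100
= 64.9 / 164.9 * 100
= 39.36%

39.36%


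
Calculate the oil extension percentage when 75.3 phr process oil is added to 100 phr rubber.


Oil % = oil / (100 + oil) * 100
= 75.3 / (100 + 75.3) * 100
= 75.3 / 175.3 * 100
= 42.95%

42.95%


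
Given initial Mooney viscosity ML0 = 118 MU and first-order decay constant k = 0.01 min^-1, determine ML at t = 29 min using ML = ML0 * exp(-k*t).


ML = ML0 * exp(-k * t)
ML = 118 * exp(-0.01 * 29)
ML = 118 * 0.7483
ML = 88.3 MU

88.3 MU


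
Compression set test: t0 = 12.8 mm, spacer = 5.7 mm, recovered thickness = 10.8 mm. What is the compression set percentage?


CS = (t0 - recovered) / (t0 - ts) * 100
= (12.8 - 10.8) / (12.8 - 5.7) * 100
= 2.0 / 7.1 * 100
= 28.2%

28.2%


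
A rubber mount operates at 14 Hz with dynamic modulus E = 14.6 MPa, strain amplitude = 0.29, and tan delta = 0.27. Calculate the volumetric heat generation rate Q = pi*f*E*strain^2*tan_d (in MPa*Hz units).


Q = pi * f * E * strain^2 * tan_d
= pi * 14 * 14.6 * 0.29^2 * 0.27
= pi * 14 * 14.6 * 0.0841 * 0.27
= 14.5811

Q = 14.5811


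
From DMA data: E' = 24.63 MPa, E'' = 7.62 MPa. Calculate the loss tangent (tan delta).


tan delta = E'' / E'
= 7.62 / 24.63
= 0.3094

tan delta = 0.3094


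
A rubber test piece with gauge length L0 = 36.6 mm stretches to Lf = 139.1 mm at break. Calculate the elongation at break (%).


Elongation = (Lf - L0) / L0 * 100
= (139.1 - 36.6) / 36.6 * 100
= 102.5 / 36.6 * 100
= 280.1%

280.1%


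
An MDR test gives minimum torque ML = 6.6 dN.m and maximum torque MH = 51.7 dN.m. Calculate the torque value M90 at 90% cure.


M90 = ML + 0.9 * (MH - ML)
M90 = 6.6 + 0.9 * (51.7 - 6.6)
M90 = 6.6 + 0.9 * 45.1
M90 = 47.19 dN.m

47.19 dN.m


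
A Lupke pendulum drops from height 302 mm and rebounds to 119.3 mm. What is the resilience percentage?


Resilience = h_rebound / h_drop * 100
= 119.3 / 302 * 100
= 39.5%

39.5%


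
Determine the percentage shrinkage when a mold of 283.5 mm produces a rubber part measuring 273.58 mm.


Shrinkage = (mold - part) / mold * 100
= (283.5 - 273.58) / 283.5 * 100
= 9.92 / 283.5 * 100
= 3.5%

3.5%


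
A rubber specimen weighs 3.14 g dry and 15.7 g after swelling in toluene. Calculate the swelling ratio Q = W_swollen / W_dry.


Q = W_swollen / W_dry
Q = 15.7 / 3.14
Q = 5.0

Q = 5.0


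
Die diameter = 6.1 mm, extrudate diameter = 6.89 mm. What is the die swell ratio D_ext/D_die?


Die swell ratio = D_extrudate / D_die
= 6.89 / 6.1
= 1.13

Die swell = 1.13


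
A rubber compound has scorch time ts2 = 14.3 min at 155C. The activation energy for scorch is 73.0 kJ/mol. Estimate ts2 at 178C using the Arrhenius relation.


Convert temperatures: T1 = 155 + 273.15 = 428.15 K, T2 = 178 + 273.15 = 451.15 K
ts2_new = 14.3 * exp(73000 / 8.314 * (1/451.15 - 1/428.15))
1/T2 - 1/T1 = -1.1907e-04
ts2_new = 5.03 min

5.03 min


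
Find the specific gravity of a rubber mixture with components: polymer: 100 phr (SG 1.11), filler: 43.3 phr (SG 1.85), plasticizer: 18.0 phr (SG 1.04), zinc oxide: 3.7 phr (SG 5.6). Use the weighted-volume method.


Sum of weights = 165.0
Volume contributions:
  polymer: 100/1.11 = 90.0901
  filler: 43.3/1.85 = 23.4054
  plasticizer: 18.0/1.04 = 17.3077
  zinc oxide: 3.7/5.6 = 0.6607
Sum of volumes = 131.4639
SG = 165.0 / 131.4639 = 1.255

SG = 1.255


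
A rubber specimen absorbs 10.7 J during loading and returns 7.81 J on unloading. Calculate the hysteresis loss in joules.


Hysteresis loss = loading - unloading
= 10.7 - 7.81
= 2.89 J

2.89 J


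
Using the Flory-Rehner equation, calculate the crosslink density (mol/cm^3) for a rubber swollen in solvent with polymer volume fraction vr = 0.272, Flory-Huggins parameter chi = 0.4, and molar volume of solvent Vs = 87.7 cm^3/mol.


ln(1 - vr) = ln(1 - 0.272) = -0.3175
Numerator = -((-0.3175) + 0.272 + 0.4 * 0.272^2) = 0.0159
Denominator = 87.7 * (0.272^(1/3) - 0.272/2) = 44.8956
nu = 0.0159 / 44.8956 = 3.5328e-04 mol/cm^3

3.5328e-04 mol/cm^3


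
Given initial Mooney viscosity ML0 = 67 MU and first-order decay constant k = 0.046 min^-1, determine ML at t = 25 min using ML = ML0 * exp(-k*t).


ML = ML0 * exp(-k * t)
ML = 67 * exp(-0.046 * 25)
ML = 67 * 0.3166
ML = 21.21 MU

21.21 MU


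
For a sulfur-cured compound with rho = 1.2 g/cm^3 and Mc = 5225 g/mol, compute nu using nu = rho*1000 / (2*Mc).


nu = rho * 1000 / (2 * Mc)
nu = 1.2 * 1000 / (2 * 5225)
nu = 1200.0 / 10450
nu = 0.1148 mol/L

0.1148 mol/L


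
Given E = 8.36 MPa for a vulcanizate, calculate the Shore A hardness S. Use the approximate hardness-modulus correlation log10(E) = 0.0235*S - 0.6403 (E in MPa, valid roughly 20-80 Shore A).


log10(E) = 0.0235*S - 0.6403  =>  S = (log10(E) + 0.6403) / 0.0235
log10(8.36) = 0.922206
S = (0.922206 + 0.6403) / 0.0235 = 1.562506 / 0.0235
S = 66.5

Shore A = 66.5


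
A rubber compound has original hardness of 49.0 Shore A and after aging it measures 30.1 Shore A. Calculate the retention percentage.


Retention = aged / original * 100
= 30.1 / 49.0 * 100
= 61.4%

61.4%


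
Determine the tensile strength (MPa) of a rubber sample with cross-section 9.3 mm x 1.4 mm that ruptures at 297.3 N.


Area = width * thickness = 9.3 * 1.4 = 13.02 mm^2
TS = force / area = 297.3 / 13.02 = 22.83 MPa

22.83 MPa


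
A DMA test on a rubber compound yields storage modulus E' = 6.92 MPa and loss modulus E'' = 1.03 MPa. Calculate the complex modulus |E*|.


|E*| = sqrt(E'^2 + E''^2)
= sqrt(6.92^2 + 1.03^2)
= sqrt(47.8864 + 1.0609)
= 6.996 MPa

6.996 MPa


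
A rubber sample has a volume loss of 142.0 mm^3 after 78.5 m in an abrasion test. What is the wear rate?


Rate = volume_loss / distance
= 142.0 / 78.5
= 1.809 mm^3/m

1.809 mm^3/m


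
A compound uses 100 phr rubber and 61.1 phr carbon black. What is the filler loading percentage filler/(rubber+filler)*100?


Filler % = filler / (rubber + filler) * 100
= 61.1 / (100 + 61.1) * 100
= 61.1 / 161.1 * 100
= 37.93%

37.93%


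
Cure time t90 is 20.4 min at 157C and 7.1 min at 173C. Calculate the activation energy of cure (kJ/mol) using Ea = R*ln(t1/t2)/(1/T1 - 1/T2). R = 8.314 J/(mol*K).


T1 = 430.15 K, T2 = 446.15 K
1/T1 - 1/T2 = 8.3372e-05
ln(t1/t2) = ln(20.4/7.1) = 1.0554
Ea = 8.314 * 1.0554 / 8.3372e-05 = 105250.5707 J/mol
Ea = 105.25 kJ/mol

105.25 kJ/mol


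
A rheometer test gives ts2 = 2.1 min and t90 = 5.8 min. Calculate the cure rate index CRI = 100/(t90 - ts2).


CRI = 100 / (t90 - ts2)
= 100 / (5.8 - 2.1)
= 100 / 3.7
= 27.03 min^-1

27.03 min^-1


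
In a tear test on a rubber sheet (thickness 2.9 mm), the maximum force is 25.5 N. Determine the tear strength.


Tear strength = force / thickness
= 25.5 / 2.9
= 8.79 N/mm

8.79 N/mm


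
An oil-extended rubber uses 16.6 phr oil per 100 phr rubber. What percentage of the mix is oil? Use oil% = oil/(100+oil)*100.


Oil % = oil / (100 + oil) * 100
= 16.6 / (100 + 16.6) * 100
= 16.6 / 116.6 * 100
= 14.24%

14.24%


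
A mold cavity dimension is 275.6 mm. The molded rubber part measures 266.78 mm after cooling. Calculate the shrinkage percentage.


Shrinkage = (mold - part) / mold * 100
= (275.6 - 266.78) / 275.6 * 100
= 8.82 / 275.6 * 100
= 3.2%

3.2%


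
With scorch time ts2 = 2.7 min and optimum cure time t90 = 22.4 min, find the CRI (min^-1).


CRI = 100 / (t90 - ts2)
= 100 / (22.4 - 2.7)
= 100 / 19.7
= 5.08 min^-1

5.08 min^-1


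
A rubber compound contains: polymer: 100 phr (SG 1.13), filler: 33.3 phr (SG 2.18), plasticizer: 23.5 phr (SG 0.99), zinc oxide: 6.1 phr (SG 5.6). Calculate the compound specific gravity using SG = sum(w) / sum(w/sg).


Sum of weights = 162.9
Volume contributions:
  polymer: 100/1.13 = 88.4956
  filler: 33.3/2.18 = 15.2752
  plasticizer: 23.5/0.99 = 23.7374
  zinc oxide: 6.1/5.6 = 1.0893
Sum of volumes = 128.5975
SG = 162.9 / 128.5975 = 1.267

SG = 1.267


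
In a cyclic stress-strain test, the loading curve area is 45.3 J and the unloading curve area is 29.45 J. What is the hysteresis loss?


Hysteresis loss = loading - unloading
= 45.3 - 29.45
= 15.85 J

15.85 J


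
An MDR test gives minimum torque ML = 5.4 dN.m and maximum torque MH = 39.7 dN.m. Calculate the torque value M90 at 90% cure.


M90 = ML + 0.9 * (MH - ML)
M90 = 5.4 + 0.9 * (39.7 - 5.4)
M90 = 5.4 + 0.9 * 34.3
M90 = 36.27 dN.m

36.27 dN.m


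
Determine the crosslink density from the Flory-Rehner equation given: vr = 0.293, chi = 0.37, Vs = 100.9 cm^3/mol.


ln(1 - vr) = ln(1 - 0.293) = -0.3467
Numerator = -((-0.3467) + 0.293 + 0.37 * 0.293^2) = 0.0220
Denominator = 100.9 * (0.293^(1/3) - 0.293/2) = 52.2344
nu = 0.0220 / 52.2344 = 4.2042e-04 mol/cm^3

4.2042e-04 mol/cm^3


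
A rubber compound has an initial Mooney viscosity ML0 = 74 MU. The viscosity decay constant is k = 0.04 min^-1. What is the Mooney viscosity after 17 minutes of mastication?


ML = ML0 * exp(-k * t)
ML = 74 * exp(-0.04 * 17)
ML = 74 * 0.5066
ML = 37.49 MU

37.49 MU


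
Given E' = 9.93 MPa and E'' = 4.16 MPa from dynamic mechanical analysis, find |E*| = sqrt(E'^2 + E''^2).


|E*| = sqrt(E'^2 + E''^2)
= sqrt(9.93^2 + 4.16^2)
= sqrt(98.6049 + 17.3056)
= 10.766 MPa

10.766 MPa


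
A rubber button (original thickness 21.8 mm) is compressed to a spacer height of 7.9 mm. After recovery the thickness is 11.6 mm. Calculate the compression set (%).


CS = (t0 - recovered) / (t0 - ts) * 100
= (21.8 - 11.6) / (21.8 - 7.9) * 100
= 10.2 / 13.9 * 100
= 73.4%

73.4%


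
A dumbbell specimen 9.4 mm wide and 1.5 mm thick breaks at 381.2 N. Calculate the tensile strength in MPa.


Area = width * thickness = 9.4 * 1.5 = 14.1 mm^2
TS = force / area = 381.2 / 14.1 = 27.04 MPa

27.04 MPa


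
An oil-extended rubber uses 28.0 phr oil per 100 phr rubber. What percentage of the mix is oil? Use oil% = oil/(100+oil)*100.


Oil % = oil / (100 + oil) * 100
= 28.0 / (100 + 28.0) * 100
= 28.0 / 128.0 * 100
= 21.88%

21.88%


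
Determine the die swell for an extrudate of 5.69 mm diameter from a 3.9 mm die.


Die swell ratio = D_extrudate / D_die
= 5.69 / 3.9
= 1.459

Die swell = 1.459


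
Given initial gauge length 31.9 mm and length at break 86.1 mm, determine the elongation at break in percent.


Elongation = (Lf - L0) / L0 * 100
= (86.1 - 31.9) / 31.9 * 100
= 54.2 / 31.9 * 100
= 169.9%

169.9%


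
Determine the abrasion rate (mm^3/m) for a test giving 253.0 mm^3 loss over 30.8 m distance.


Rate = volume_loss / distance
= 253.0 / 30.8
= 8.214 mm^3/m

8.214 mm^3/m


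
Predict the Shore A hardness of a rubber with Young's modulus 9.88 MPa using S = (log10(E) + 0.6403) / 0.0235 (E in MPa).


log10(E) = 0.0235*S - 0.6403  =>  S = (log10(E) + 0.6403) / 0.0235
log10(9.88) = 0.994757
S = (0.994757 + 0.6403) / 0.0235 = 1.635057 / 0.0235
S = 69.6

Shore A = 69.6


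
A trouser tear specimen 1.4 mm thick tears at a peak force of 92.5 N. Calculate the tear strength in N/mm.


Tear strength = force / thickness
= 92.5 / 1.4
= 66.07 N/mm

66.07 N/mm


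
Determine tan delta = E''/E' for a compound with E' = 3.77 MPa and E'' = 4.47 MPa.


tan delta = E'' / E'
= 4.47 / 3.77
= 1.1857

tan delta = 1.1857


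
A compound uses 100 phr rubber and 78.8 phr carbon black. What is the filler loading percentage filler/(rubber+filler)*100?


Filler % = filler / (rubber + filler) * 100
= 78.8 / (100 + 78.8) * 100
= 78.8 / 178.8 * 100
= 44.07%

44.07%


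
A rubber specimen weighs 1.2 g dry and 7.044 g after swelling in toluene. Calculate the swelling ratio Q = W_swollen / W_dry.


Q = W_swollen / W_dry
Q = 7.044 / 1.2
Q = 5.87

Q = 5.87


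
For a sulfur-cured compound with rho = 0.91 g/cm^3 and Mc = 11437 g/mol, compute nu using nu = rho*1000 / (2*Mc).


nu = rho * 1000 / (2 * Mc)
nu = 0.91 * 1000 / (2 * 11437)
nu = 910.0 / 22874
nu = 0.0398 mol/L

0.0398 mol/L


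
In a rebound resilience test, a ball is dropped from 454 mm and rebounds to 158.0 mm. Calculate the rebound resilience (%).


Resilience = h_rebound / h_drop * 100
= 158.0 / 454 * 100
= 34.8%

34.8%


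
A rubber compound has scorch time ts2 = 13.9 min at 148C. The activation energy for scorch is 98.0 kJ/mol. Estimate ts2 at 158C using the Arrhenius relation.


Convert temperatures: T1 = 148 + 273.15 = 421.15 K, T2 = 158 + 273.15 = 431.15 K
ts2_new = 13.9 * exp(98000 / 8.314 * (1/431.15 - 1/421.15))
1/T2 - 1/T1 = -5.5073e-05
ts2_new = 7.26 min

7.26 min


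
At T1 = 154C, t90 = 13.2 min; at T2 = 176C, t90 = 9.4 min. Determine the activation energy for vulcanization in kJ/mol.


T1 = 427.15 K, T2 = 449.15 K
1/T1 - 1/T2 = 1.1467e-04
ln(t1/t2) = ln(13.2/9.4) = 0.3395
Ea = 8.314 * 0.3395 / 1.1467e-04 = 24615.4663 J/mol
Ea = 24.62 kJ/mol

24.62 kJ/mol


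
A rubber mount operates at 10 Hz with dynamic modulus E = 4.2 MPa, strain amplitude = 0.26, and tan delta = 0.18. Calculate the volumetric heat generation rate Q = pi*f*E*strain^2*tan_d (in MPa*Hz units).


Q = pi * f * E * strain^2 * tan_d
= pi * 10 * 4.2 * 0.26^2 * 0.18
= pi * 10 * 4.2 * 0.0676 * 0.18
= 1.6055

Q = 1.6055


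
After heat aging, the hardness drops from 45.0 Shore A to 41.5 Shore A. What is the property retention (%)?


Retention = aged / original * 100
= 41.5 / 45.0 * 100
= 92.2%

92.2%


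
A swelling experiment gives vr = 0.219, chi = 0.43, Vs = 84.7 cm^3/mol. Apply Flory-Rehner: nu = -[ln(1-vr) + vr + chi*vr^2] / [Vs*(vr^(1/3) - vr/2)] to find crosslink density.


ln(1 - vr) = ln(1 - 0.219) = -0.2472
Numerator = -((-0.2472) + 0.219 + 0.43 * 0.219^2) = 0.0076
Denominator = 84.7 * (0.219^(1/3) - 0.219/2) = 41.7795
nu = 0.0076 / 41.7795 = 1.8088e-04 mol/cm^3

1.8088e-04 mol/cm^3


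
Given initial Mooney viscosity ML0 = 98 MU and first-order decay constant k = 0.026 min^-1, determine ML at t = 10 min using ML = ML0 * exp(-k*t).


ML = ML0 * exp(-k * t)
ML = 98 * exp(-0.026 * 10)
ML = 98 * 0.7711
ML = 75.56 MU

75.56 MU


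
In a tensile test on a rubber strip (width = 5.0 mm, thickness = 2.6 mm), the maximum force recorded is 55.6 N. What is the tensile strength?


Area = width * thickness = 5.0 * 2.6 = 13.0 mm^2
TS = force / area = 55.6 / 13.0 = 4.28 MPa

4.28 MPa


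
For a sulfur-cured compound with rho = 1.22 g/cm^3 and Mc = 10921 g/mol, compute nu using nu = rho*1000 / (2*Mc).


nu = rho * 1000 / (2 * Mc)
nu = 1.22 * 1000 / (2 * 10921)
nu = 1220.0 / 21842
nu = 0.0559 mol/L

0.0559 mol/L


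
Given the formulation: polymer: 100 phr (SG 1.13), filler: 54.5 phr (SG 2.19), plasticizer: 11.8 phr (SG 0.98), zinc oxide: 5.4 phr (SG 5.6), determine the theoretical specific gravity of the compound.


Sum of weights = 171.7
Volume contributions:
  polymer: 100/1.13 = 88.4956
  filler: 54.5/2.19 = 24.8858
  plasticizer: 11.8/0.98 = 12.0408
  zinc oxide: 5.4/5.6 = 0.9643
Sum of volumes = 126.3865
SG = 171.7 / 126.3865 = 1.359

SG = 1.359


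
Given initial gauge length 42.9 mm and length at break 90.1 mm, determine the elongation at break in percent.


Elongation = (Lf - L0) / L0 * 100
= (90.1 - 42.9) / 42.9 * 100
= 47.2 / 42.9 * 100
= 110.0%

110.0%


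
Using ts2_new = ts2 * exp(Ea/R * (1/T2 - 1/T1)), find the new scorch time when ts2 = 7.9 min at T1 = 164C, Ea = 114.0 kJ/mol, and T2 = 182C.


Convert temperatures: T1 = 164 + 273.15 = 437.15 K, T2 = 182 + 273.15 = 455.15 K
ts2_new = 7.9 * exp(114000 / 8.314 * (1/455.15 - 1/437.15))
1/T2 - 1/T1 = -9.0466e-05
ts2_new = 2.29 min

2.29 min


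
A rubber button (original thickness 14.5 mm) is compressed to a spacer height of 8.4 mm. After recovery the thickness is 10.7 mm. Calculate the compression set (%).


CS = (t0 - recovered) / (t0 - ts) * 100
= (14.5 - 10.7) / (14.5 - 8.4) * 100
= 3.8 / 6.1 * 100
= 62.3%

62.3%


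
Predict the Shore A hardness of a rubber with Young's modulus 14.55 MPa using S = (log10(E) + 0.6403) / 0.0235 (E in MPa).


log10(E) = 0.0235*S - 0.6403  =>  S = (log10(E) + 0.6403) / 0.0235
log10(14.55) = 1.162863
S = (1.162863 + 0.6403) / 0.0235 = 1.803163 / 0.0235
S = 76.7

Shore A = 76.7


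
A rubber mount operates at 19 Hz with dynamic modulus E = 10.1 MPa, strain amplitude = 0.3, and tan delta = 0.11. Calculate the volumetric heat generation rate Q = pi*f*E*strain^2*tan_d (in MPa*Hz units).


Q = pi * f * E * strain^2 * tan_d
= pi * 19 * 10.1 * 0.3^2 * 0.11
= pi * 19 * 10.1 * 0.0900 * 0.11
= 5.9684

Q = 5.9684


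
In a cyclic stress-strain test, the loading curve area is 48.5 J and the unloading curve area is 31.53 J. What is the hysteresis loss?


Hysteresis loss = loading - unloading
= 48.5 - 31.53
= 16.97 J

16.97 J


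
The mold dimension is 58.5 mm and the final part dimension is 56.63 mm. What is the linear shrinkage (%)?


Shrinkage = (mold - part) / mold * 100
= (58.5 - 56.63) / 58.5 * 100
= 1.87 / 58.5 * 100
= 3.2%

3.2%


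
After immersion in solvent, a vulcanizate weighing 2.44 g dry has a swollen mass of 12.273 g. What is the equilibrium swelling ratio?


Q = W_swollen / W_dry
Q = 12.273 / 2.44
Q = 5.03

Q = 5.03


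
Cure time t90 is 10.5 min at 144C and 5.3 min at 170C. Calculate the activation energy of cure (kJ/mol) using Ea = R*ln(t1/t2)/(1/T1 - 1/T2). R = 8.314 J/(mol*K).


T1 = 417.15 K, T2 = 443.15 K
1/T1 - 1/T2 = 1.4065e-04
ln(t1/t2) = ln(10.5/5.3) = 0.6837
Ea = 8.314 * 0.6837 / 1.4065e-04 = 40413.3827 J/mol
Ea = 40.41 kJ/mol

40.41 kJ/mol


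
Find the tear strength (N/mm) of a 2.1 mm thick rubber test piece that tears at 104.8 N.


Tear strength = force / thickness
= 104.8 / 2.1
= 49.9 N/mm

49.9 N/mm


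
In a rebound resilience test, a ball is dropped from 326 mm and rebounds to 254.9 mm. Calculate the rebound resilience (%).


Resilience = h_rebound / h_drop * 100
= 254.9 / 326 * 100
= 78.2%

78.2%


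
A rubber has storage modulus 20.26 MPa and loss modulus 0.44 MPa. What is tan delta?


tan delta = E'' / E'
= 0.44 / 20.26
= 0.0217

tan delta = 0.0217


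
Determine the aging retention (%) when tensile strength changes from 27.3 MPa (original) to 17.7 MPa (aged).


Retention = aged / original * 100
= 17.7 / 27.3 * 100
= 64.8%

64.8%


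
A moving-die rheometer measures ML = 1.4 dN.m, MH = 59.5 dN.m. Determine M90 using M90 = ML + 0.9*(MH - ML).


M90 = ML + 0.9 * (MH - ML)
M90 = 1.4 + 0.9 * (59.5 - 1.4)
M90 = 1.4 + 0.9 * 58.1
M90 = 53.69 dN.m

53.69 dN.m


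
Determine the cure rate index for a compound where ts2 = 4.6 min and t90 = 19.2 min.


CRI = 100 / (t90 - ts2)
= 100 / (19.2 - 4.6)
= 100 / 14.6
= 6.85 min^-1

6.85 min^-1


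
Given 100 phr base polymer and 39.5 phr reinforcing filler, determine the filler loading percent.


Filler % = filler / (rubber + filler) * 100
= 39.5 / (100 + 39.5) * 100
= 39.5 / 139.5 * 100
= 28.32%

28.32%


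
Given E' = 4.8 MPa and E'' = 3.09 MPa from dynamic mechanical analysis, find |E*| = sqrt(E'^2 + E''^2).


|E*| = sqrt(E'^2 + E''^2)
= sqrt(4.8^2 + 3.09^2)
= sqrt(23.0400 + 9.5481)
= 5.709 MPa

5.709 MPa


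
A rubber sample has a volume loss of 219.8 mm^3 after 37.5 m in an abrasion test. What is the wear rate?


Rate = volume_loss / distance
= 219.8 / 37.5
= 5.861 mm^3/m

5.861 mm^3/m


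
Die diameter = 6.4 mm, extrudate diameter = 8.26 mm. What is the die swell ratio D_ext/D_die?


Die swell ratio = D_extrudate / D_die
= 8.26 / 6.4
= 1.291

Die swell = 1.291


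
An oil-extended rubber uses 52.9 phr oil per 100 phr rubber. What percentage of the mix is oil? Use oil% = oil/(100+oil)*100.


Oil % = oil / (100 + oil) * 100
= 52.9 / (100 + 52.9) * 100
= 52.9 / 152.9 * 100
= 34.6%

34.6%


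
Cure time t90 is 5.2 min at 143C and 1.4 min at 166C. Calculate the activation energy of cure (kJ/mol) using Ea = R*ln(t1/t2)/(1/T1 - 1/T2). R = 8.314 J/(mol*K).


T1 = 416.15 K, T2 = 439.15 K
1/T1 - 1/T2 = 1.2585e-04
ln(t1/t2) = ln(5.2/1.4) = 1.3122
Ea = 8.314 * 1.3122 / 1.2585e-04 = 86684.3104 J/mol
Ea = 86.68 kJ/mol

86.68 kJ/mol


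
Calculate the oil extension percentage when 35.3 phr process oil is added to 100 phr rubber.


Oil % = oil / (100 + oil) * 100
= 35.3 / (100 + 35.3) * 100
= 35.3 / 135.3 * 100
= 26.09%

26.09%


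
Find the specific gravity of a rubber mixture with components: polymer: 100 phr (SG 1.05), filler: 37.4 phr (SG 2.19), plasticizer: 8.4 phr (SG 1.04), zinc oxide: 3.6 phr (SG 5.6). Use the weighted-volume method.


Sum of weights = 149.4
Volume contributions:
  polymer: 100/1.05 = 95.2381
  filler: 37.4/2.19 = 17.0776
  plasticizer: 8.4/1.04 = 8.0769
  zinc oxide: 3.6/5.6 = 0.6429
Sum of volumes = 121.0355
SG = 149.4 / 121.0355 = 1.234

SG = 1.234


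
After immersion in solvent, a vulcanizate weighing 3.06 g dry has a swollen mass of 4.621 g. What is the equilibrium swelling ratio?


Q = W_swollen / W_dry
Q = 4.621 / 3.06
Q = 1.51

Q = 1.51


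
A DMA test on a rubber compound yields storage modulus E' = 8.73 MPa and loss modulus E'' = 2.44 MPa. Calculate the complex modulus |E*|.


|E*| = sqrt(E'^2 + E''^2)
= sqrt(8.73^2 + 2.44^2)
= sqrt(76.2129 + 5.9536)
= 9.065 MPa

9.065 MPa


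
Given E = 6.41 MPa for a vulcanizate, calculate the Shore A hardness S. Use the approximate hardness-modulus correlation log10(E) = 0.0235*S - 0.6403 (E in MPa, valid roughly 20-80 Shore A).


log10(E) = 0.0235*S - 0.6403  =>  S = (log10(E) + 0.6403) / 0.0235
log10(6.41) = 0.806858
S = (0.806858 + 0.6403) / 0.0235 = 1.447158 / 0.0235
S = 61.6

Shore A = 61.6


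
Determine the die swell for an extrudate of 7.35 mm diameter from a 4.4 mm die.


Die swell ratio = D_extrudate / D_die
= 7.35 / 4.4
= 1.67

Die swell = 1.67


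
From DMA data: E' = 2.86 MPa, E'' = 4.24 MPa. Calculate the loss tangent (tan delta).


tan delta = E'' / E'
= 4.24 / 2.86
= 1.4825

tan delta = 1.4825


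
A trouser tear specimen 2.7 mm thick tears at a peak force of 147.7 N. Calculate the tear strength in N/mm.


Tear strength = force / thickness
= 147.7 / 2.7
= 54.7 N/mm

54.7 N/mm


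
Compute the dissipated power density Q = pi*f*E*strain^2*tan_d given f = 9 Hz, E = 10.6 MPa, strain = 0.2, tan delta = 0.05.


Q = pi * f * E * strain^2 * tan_d
= pi * 9 * 10.6 * 0.2^2 * 0.05
= pi * 9 * 10.6 * 0.0400 * 0.05
= 0.5994

Q = 0.5994


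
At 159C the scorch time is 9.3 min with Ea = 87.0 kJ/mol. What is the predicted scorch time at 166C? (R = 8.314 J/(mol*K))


Convert temperatures: T1 = 159 + 273.15 = 432.15 K, T2 = 166 + 273.15 = 439.15 K
ts2_new = 9.3 * exp(87000 / 8.314 * (1/439.15 - 1/432.15))
1/T2 - 1/T1 = -3.6885e-05
ts2_new = 6.32 min

6.32 min


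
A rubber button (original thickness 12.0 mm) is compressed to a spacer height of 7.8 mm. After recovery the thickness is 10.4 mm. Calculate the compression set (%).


CS = (t0 - recovered) / (t0 - ts) * 100
= (12.0 - 10.4) / (12.0 - 7.8) * 100
= 1.6 / 4.2 * 100
= 38.1%

38.1%


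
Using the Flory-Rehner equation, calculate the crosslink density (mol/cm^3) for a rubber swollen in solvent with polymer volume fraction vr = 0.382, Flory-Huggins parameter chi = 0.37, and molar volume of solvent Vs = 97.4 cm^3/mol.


ln(1 - vr) = ln(1 - 0.382) = -0.4813
Numerator = -((-0.4813) + 0.382 + 0.37 * 0.382^2) = 0.0453
Denominator = 97.4 * (0.382^(1/3) - 0.382/2) = 52.0685
nu = 0.0453 / 52.0685 = 8.6953e-04 mol/cm^3

8.6953e-04 mol/cm^3


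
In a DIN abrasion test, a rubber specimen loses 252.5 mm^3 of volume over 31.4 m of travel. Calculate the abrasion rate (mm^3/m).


Rate = volume_loss / distance
= 252.5 / 31.4
= 8.041 mm^3/m

8.041 mm^3/m


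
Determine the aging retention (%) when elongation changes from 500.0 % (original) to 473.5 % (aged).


Retention = aged / original * 100
= 473.5 / 500.0 * 100
= 94.7%

94.7%


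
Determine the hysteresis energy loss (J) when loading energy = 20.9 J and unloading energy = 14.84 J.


Hysteresis loss = loading - unloading
= 20.9 - 14.84
= 6.06 J

6.06 J


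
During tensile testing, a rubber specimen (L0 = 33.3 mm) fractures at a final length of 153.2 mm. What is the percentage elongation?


Elongation = (Lf - L0) / L0 * 100
= (153.2 - 33.3) / 33.3 * 100
= 119.9 / 33.3 * 100
= 360.1%

360.1%


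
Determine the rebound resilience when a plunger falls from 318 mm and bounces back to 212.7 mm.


Resilience = h_rebound / h_drop * 100
= 212.7 / 318 * 100
= 66.9%

66.9%


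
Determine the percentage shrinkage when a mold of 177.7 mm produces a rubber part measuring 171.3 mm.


Shrinkage = (mold - part) / mold * 100
= (177.7 - 171.3) / 177.7 * 100
= 6.4 / 177.7 * 100
= 3.6%

3.6%


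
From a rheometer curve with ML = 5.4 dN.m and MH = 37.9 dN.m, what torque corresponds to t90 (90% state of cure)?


M90 = ML + 0.9 * (MH - ML)
M90 = 5.4 + 0.9 * (37.9 - 5.4)
M90 = 5.4 + 0.9 * 32.5
M90 = 34.65 dN.m

34.65 dN.m


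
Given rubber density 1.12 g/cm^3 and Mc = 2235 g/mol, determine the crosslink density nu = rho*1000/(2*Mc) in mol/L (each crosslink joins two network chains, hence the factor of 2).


nu = rho * 1000 / (2 * Mc)
nu = 1.12 * 1000 / (2 * 2235)
nu = 1120.0 / 4470
nu = 0.2506 mol/L

0.2506 mol/L


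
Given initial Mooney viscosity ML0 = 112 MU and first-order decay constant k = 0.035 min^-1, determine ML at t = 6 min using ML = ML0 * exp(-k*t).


ML = ML0 * exp(-k * t)
ML = 112 * exp(-0.035 * 6)
ML = 112 * 0.8106
ML = 90.79 MU

90.79 MU


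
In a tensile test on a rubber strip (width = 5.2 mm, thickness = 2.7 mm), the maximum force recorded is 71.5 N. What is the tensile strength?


Area = width * thickness = 5.2 * 2.7 = 14.04 mm^2
TS = force / area = 71.5 / 14.04 = 5.09 MPa

5.09 MPa


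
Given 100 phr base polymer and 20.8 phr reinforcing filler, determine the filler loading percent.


Filler % = filler / (rubber + filler) * 100
= 20.8 / (100 + 20.8) * 100
= 20.8 / 120.8 * 100
= 17.22%

17.22%


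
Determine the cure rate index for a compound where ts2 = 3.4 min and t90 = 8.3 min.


CRI = 100 / (t90 - ts2)
= 100 / (8.3 - 3.4)
= 100 / 4.9
= 20.41 min^-1

20.41 min^-1


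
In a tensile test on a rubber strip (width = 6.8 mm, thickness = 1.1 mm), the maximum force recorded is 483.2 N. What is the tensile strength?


Area = width * thickness = 6.8 * 1.1 = 7.48 mm^2
TS = force / area = 483.2 / 7.48 = 64.6 MPa

64.6 MPa


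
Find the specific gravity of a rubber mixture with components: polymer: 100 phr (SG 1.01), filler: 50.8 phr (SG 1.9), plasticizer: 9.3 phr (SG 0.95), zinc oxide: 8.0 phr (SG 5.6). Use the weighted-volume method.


Sum of weights = 168.1
Volume contributions:
  polymer: 100/1.01 = 99.0099
  filler: 50.8/1.9 = 26.7368
  plasticizer: 9.3/0.95 = 9.7895
  zinc oxide: 8.0/5.6 = 1.4286
Sum of volumes = 136.9648
SG = 168.1 / 136.9648 = 1.227

SG = 1.227


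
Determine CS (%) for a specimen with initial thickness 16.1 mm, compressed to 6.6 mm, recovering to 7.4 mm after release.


CS = (t0 - recovered) / (t0 - ts) * 100
= (16.1 - 7.4) / (16.1 - 6.6) * 100
= 8.7 / 9.5 * 100
= 91.6%

91.6%


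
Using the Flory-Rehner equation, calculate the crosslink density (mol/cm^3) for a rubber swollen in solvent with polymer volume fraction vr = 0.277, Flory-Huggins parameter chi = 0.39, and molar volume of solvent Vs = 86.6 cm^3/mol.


ln(1 - vr) = ln(1 - 0.277) = -0.3243
Numerator = -((-0.3243) + 0.277 + 0.39 * 0.277^2) = 0.0174
Denominator = 86.6 * (0.277^(1/3) - 0.277/2) = 44.4577
nu = 0.0174 / 44.4577 = 3.9187e-04 mol/cm^3

3.9187e-04 mol/cm^3


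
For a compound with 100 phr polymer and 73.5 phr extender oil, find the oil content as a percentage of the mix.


Oil % = oil / (100 + oil) * 100
= 73.5 / (100 + 73.5) * 100
= 73.5 / 173.5 * 100
= 42.36%

42.36%


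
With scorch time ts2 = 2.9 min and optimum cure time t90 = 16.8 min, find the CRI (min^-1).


CRI = 100 / (t90 - ts2)
= 100 / (16.8 - 2.9)
= 100 / 13.9
= 7.19 min^-1

7.19 min^-1


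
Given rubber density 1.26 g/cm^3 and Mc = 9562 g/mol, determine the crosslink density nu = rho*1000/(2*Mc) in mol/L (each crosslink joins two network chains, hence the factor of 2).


nu = rho * 1000 / (2 * Mc)
nu = 1.26 * 1000 / (2 * 9562)
nu = 1260.0 / 19124
nu = 0.0659 mol/L

0.0659 mol/L


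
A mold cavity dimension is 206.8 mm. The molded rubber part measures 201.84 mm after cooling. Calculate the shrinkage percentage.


Shrinkage = (mold - part) / mold * 100
= (206.8 - 201.84) / 206.8 * 100
= 4.96 / 206.8 * 100
= 2.4%

2.4%
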